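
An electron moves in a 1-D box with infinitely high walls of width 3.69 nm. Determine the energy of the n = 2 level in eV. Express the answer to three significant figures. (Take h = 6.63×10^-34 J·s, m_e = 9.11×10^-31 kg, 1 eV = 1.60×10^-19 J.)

E_2 = 0.111 eV

For an infinite well E_n = n²h²/(8m_eL²), so E_1 = h²/(8m_eL²) = (6.63×10^-34)²/(8·9.11×10^-31·(3.69×10^-9 m)²) = 4.430×10^-21 J.
Then E_2 = 2²·E_1 = 4·4.430×10^-21 J = 1.772×10^-20 J.
Converting, E_2 = 1.772×10^-20 J / (1.60×10^-19 J/eV) = 0.111 eV.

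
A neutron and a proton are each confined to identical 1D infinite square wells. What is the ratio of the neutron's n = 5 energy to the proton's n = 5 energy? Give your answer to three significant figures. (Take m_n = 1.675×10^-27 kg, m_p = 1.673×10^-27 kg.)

0.999

E_n ∝ 1/m at fixed n and L, so the ratio is m_p/m_n = 1.673×10^-27/1.675×10^-27 = 0.999.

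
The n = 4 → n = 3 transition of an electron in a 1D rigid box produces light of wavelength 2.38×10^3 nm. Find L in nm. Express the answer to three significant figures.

L = 2.25 nm

The photon carries ΔE = hc/λ = 6.626×10^-34·2.998×10^8/2.38×10^-6 m = 8.347×10^-20 J.
Since ΔE = (4² − 3²)E_1, E_1 = 1.192×10^-20 J, and L = h/√(8m_eE_1) = 2.25×10^-9 m = 2.25 nm.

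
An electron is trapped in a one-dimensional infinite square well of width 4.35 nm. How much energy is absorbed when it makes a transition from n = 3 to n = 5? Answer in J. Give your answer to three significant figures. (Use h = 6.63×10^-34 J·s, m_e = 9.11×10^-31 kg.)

E_1 = h²/(8m_eL²) = 3.187×10^-21 J.
|ΔE| = |3² − 5²|·E_1 = 16·3.187×10^-21 J = 5.10×10^-20 J.

|ΔE| = 5.10×10^-20 J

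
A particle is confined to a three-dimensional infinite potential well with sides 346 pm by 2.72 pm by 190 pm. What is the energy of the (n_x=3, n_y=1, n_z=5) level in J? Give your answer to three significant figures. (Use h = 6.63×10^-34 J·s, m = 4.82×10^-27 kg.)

For a 3D rectangular well E = (h²/8m)·Σ n_i²/L_i² = (6.63×10^-34)²/(8·4.82×10^-27) · [3²/(346 pm)² + 1²/(2.72 pm)² + 5²/(190 pm)²].
Evaluating gives E = 1.55×10^-18 J.

E = 1.55×10^-18 J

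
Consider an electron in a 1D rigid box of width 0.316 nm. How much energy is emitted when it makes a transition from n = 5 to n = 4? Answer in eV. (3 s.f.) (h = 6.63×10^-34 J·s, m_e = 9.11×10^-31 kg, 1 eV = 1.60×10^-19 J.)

E_1 = h²/(8m_eL²) = 6.040×10^-19 J.
|ΔE| = |5² − 4²|·E_1 = 9·6.040×10^-19 J = 5.436×10^-18 J = 34.0 eV.

|ΔE| = 34.0 eV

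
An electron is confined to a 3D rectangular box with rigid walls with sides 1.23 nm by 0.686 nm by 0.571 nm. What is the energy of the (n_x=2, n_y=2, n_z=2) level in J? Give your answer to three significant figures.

For a 3D rectangular well E = (h²/8m_e)·Σ n_i²/L_i² = (6.626×10^-34)²/(8·9.109×10^-31) · [2²/(1.23 nm)² + 2²/(0.686 nm)² + 2²/(0.571 nm)²].
Evaluating gives E = 1.41×10^-18 J.

E = 1.41×10^-18 J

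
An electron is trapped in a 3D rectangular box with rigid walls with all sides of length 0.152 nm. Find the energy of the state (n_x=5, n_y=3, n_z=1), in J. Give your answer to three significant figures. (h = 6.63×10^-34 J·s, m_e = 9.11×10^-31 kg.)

E = 9.14×10^-17 J

For a 3D rectangular well E = (h²/8m_e)·Σ n_i²/L_i² = (6.63×10^-34)²/(8·9.11×10^-31) · [5²/(0.152 nm)² + 3²/(0.152 nm)² + 1²/(0.152 nm)²].
Evaluating gives E = 9.14×10^-17 J.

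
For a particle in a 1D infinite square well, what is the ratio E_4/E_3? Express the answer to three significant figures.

E_n ∝ n², so E_4/E_3 = 4²/3² = 16/9 = 1.78.

1.78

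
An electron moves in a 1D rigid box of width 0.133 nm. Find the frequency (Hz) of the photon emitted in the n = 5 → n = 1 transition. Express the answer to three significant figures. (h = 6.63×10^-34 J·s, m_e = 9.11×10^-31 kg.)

f = 1.23×10^17 Hz

E_1 = h²/(8m_eL²) = 3.410×10^-18 J and ΔE = (5² − 1²)E_1 = 8.184×10^-17 J.
f = ΔE/h = 8.184×10^-17/6.63×10^-34 = 1.23×10^17 Hz.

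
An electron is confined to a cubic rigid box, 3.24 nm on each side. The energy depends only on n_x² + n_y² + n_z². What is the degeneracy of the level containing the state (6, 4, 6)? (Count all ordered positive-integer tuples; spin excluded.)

The level has n_x² + n_y² + n_z² = 88. The ordered positive-integer solutions are (4, 6, 6), (6, 4, 6), (6, 6, 4).
That gives 3 states.

degeneracy = 3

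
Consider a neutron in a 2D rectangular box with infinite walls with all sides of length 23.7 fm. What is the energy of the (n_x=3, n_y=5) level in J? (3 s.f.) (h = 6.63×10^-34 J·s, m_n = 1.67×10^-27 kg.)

E = 1.99×10^-12 J

For a 2D rectangular well E = (h²/8m_n)·Σ n_i²/L_i² = (6.63×10^-34)²/(8·1.67×10^-27) · [3²/(23.7 fm)² + 5²/(23.7 fm)²].
Evaluating gives E = 1.99×10^-12 J.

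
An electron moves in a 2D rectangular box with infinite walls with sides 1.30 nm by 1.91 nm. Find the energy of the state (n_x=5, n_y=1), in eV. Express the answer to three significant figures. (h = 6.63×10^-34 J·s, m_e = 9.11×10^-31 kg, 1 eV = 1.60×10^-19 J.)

For a 2D rectangular well E = (h²/8m_e)·Σ n_i²/L_i² = (6.63×10^-34)²/(8·9.11×10^-31) · [5²/(1.30 nm)² + 1²/(1.91 nm)²].
Evaluating gives E = 9.088×10^-19 J = 5.68 eV.

E = 5.68 eV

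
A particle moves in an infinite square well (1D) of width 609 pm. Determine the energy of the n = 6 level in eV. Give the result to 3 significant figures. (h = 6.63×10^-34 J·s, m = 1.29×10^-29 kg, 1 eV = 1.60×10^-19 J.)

For an infinite well E_n = n²h²/(8mL²), so E_1 = h²/(8mL²) = (6.63×10^-34)²/(8·1.29×10^-29·(6.09×10^-10 m)²) = 1.148×10^-20 J.
Then E_6 = 6²·E_1 = 36·1.148×10^-20 J = 4.133×10^-19 J.
Converting, E_6 = 4.133×10^-19 J / (1.60×10^-19 J/eV) = 2.58 eV.

E_6 = 2.58 eV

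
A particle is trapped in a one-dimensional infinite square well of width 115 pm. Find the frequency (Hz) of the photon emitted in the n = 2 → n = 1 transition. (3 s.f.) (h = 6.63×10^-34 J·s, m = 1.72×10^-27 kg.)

f = 1.09×10^13 Hz

E_1 = h²/(8mL²) = 2.416×10^-21 J and ΔE = (2² − 1²)E_1 = 7.248×10^-21 J.
f = ΔE/h = 7.248×10^-21/6.63×10^-34 = 1.09×10^13 Hz.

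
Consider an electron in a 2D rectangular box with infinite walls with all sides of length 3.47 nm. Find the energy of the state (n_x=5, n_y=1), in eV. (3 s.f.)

For a 2D rectangular well E = (h²/8m_e)·Σ n_i²/L_i² = (6.626×10^-34)²/(8·9.109×10^-31) · [5²/(3.47 nm)² + 1²/(3.47 nm)²].
Evaluating gives E = 1.301×10^-19 J = 0.812 eV.

E = 0.812 eV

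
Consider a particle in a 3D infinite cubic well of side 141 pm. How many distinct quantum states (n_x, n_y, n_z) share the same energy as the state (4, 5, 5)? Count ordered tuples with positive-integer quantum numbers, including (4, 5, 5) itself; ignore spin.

The level has n_x² + n_y² + n_z² = 66. The ordered positive-integer solutions are (1, 1, 8), (1, 4, 7), (1, 7, 4), (1, 8, 1), (4, 1, 7), (4, 5, 5), (4, 7, 1), (5, 4, 5), (5, 5, 4), (7, 1, 4), (7, 4, 1), (8, 1, 1).
That gives 12 states.

degeneracy = 12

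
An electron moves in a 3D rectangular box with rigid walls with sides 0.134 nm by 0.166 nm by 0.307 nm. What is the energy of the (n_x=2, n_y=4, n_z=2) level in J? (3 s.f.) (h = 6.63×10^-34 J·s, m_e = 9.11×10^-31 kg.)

For a 3D rectangular well E = (h²/8m_e)·Σ n_i²/L_i² = (6.63×10^-34)²/(8·9.11×10^-31) · [2²/(0.134 nm)² + 4²/(0.166 nm)² + 2²/(0.307 nm)²].
Evaluating gives E = 5.10×10^-17 J.

E = 5.10×10^-17 J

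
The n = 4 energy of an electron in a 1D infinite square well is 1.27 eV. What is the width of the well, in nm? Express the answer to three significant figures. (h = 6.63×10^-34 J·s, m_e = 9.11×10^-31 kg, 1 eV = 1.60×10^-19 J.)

L = 2.18 nm

From E_n = n²h²/(8m_eL²), L = n·h/√(8m_eE_n).
E_4 = 1.27 eV = 2.032×10^-19 J, so L = 4·6.63×10^-34/√(8·9.11×10^-31·2.032×10^-19) = 2.18×10^-9 m = 2.18 nm.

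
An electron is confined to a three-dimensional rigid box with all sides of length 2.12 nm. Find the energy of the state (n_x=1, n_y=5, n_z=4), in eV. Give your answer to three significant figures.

For a 3D rectangular well E = (h²/8m_e)·Σ n_i²/L_i² = (6.626×10^-34)²/(8·9.109×10^-31) · [1²/(2.12 nm)² + 5²/(2.12 nm)² + 4²/(2.12 nm)²].
Evaluating gives E = 5.630×10^-19 J = 3.51 eV.

E = 3.51 eV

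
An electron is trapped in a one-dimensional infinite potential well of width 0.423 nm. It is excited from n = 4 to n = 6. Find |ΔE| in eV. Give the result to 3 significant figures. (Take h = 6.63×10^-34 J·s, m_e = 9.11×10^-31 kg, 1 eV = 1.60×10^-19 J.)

|ΔE| = 42.1 eV

E_1 = h²/(8m_eL²) = 3.371×10^-19 J.
|ΔE| = |4² − 6²|·E_1 = 20·3.371×10^-19 J = 6.742×10^-18 J = 42.1 eV.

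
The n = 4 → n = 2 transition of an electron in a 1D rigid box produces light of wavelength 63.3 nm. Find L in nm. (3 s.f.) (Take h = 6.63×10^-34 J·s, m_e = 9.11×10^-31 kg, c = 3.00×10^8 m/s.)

L = 0.480 nm

The photon carries ΔE = hc/λ = 6.63×10^-34·3.00×10^8/6.33×10^-8 m = 3.142×10^-18 J.
Since ΔE = (4² − 2²)E_1, E_1 = 2.618×10^-19 J, and L = h/√(8m_eE_1) = 4.80×10^-10 m = 0.480 nm.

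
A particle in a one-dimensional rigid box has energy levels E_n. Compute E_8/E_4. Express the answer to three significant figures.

E_n ∝ n², so E_8/E_4 = 8²/4² = 64/16 = 4.00.

4.00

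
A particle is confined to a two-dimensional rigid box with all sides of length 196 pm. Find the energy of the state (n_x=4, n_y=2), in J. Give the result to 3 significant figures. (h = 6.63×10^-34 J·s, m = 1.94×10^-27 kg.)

E = 1.47×10^-20 J

For a 2D rectangular well E = (h²/8m)·Σ n_i²/L_i² = (6.63×10^-34)²/(8·1.94×10^-27) · [4²/(196 pm)² + 2²/(196 pm)²].
Evaluating gives E = 1.47×10^-20 J.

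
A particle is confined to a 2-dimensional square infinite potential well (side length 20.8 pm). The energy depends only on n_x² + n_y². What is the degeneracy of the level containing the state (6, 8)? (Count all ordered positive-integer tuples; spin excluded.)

degeneracy = 2

The level has n_x² + n_y² = 100. The ordered positive-integer solutions are (6, 8), (8, 6).
That gives 2 states.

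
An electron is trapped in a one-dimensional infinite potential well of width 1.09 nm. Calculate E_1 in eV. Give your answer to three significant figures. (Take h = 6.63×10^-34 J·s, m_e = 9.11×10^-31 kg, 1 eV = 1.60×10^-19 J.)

For an infinite well E_n = n²h²/(8m_eL²), so E_1 = h²/(8m_eL²) = (6.63×10^-34)²/(8·9.11×10^-31·(1.09×10^-9 m)²) = 5.077×10^-20 J.
Converting, E_1 = 5.077×10^-20 J / (1.60×10^-19 J/eV) = 0.317 eV.

E_1 = 0.317 eV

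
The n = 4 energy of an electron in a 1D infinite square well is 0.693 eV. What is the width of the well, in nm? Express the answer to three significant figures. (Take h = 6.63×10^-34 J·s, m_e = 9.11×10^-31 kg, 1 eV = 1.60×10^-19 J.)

L = 2.95 nm

From E_n = n²h²/(8m_eL²), L = n·h/√(8m_eE_n).
E_4 = 0.693 eV = 1.109×10^-19 J, so L = 4·6.63×10^-34/√(8·9.11×10^-31·1.109×10^-19) = 2.95×10^-9 m = 2.95 nm.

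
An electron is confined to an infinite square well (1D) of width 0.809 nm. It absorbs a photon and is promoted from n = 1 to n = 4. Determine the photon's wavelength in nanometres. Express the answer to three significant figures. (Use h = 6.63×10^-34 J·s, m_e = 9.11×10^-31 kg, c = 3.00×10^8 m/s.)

E_1 = h²/(8m_eL²) = 9.216×10^-20 J, so ΔE = (4² − 1²)E_1 = 1.382×10^-18 J.
λ = hc/ΔE = (6.63×10^-34·3.00×10^8)/1.382×10^-18 = 1.44×10^-7 m = 144 nm.

λ = 144 nm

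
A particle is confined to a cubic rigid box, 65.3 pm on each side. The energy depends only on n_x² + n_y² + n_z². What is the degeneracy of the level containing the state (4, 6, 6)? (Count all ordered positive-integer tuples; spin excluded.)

degeneracy = 3

The level has n_x² + n_y² + n_z² = 88. The ordered positive-integer solutions are (4, 6, 6), (6, 4, 6), (6, 6, 4).
That gives 3 states.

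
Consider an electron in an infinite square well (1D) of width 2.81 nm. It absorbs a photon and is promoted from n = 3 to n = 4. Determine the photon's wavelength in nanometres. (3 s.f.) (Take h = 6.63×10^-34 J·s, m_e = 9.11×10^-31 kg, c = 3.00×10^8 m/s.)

λ = 3.72×10^3 nm

E_1 = h²/(8m_eL²) = 7.638×10^-21 J, so ΔE = (4² − 3²)E_1 = 5.347×10^-20 J.
λ = hc/ΔE = (6.63×10^-34·3.00×10^8)/5.347×10^-20 = 3.72×10^-6 m = 3.72×10^3 nm.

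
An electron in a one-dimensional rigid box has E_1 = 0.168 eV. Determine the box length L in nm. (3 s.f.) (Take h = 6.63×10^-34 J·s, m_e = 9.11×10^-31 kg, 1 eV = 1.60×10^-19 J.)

L = 1.50 nm

From E_n = n²h²/(8m_eL²), L = n·h/√(8m_eE_n).
E_1 = 0.168 eV = 2.688×10^-20 J, so L = 1·6.63×10^-34/√(8·9.11×10^-31·2.688×10^-20) = 1.50×10^-9 m = 1.50 nm.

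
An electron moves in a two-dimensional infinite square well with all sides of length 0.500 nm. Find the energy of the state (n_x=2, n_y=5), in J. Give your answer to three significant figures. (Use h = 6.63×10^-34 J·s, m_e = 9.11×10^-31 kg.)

For a 2D rectangular well E = (h²/8m_e)·Σ n_i²/L_i² = (6.63×10^-34)²/(8·9.11×10^-31) · [2²/(0.500 nm)² + 5²/(0.500 nm)²].
Evaluating gives E = 7.00×10^-18 J.

E = 7.00×10^-18 J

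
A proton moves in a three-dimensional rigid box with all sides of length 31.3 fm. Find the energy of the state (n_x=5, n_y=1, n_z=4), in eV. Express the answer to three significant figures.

E = 8.78×10^6 eV

For a 3D rectangular well E = (h²/8m_p)·Σ n_i²/L_i² = (6.626×10^-34)²/(8·1.673×10^-27) · [5²/(31.3 fm)² + 1²/(31.3 fm)² + 4²/(31.3 fm)²].
Evaluating gives E = 1.406×10^-12 J = 8.78×10^6 eV.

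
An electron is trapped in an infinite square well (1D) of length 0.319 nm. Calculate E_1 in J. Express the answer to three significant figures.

E_1 = 5.92×10^-19 J

For an infinite well E_n = n²h²/(8m_eL²), so E_1 = h²/(8m_eL²) = (6.626×10^-34)²/(8·9.109×10^-31·(3.19×10^-10 m)²) = 5.921×10^-19 J.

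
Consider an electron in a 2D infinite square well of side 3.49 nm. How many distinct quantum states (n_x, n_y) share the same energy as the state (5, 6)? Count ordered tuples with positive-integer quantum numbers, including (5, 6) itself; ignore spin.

The level has n_x² + n_y² = 61. The ordered positive-integer solutions are (5, 6), (6, 5).
That gives 2 states.

degeneracy = 2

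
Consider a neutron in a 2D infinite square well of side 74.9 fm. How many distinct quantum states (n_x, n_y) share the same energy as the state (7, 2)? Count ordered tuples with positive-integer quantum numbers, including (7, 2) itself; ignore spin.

The level has n_x² + n_y² = 53. The ordered positive-integer solutions are (2, 7), (7, 2).
That gives 2 states.

degeneracy = 2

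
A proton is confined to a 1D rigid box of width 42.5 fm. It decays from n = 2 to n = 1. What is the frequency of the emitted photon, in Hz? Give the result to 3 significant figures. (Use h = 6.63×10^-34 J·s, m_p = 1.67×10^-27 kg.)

E_1 = h²/(8m_pL²) = 1.822×10^-14 J and ΔE = (2² − 1²)E_1 = 5.466×10^-14 J.
f = ΔE/h = 5.466×10^-14/6.63×10^-34 = 8.24×10^19 Hz.

f = 8.24×10^19 Hz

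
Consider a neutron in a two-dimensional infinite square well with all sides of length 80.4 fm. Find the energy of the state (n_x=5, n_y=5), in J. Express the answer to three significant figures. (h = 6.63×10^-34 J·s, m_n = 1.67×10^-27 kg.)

E = 2.54×10^-13 J

For a 2D rectangular well E = (h²/8m_n)·Σ n_i²/L_i² = (6.63×10^-34)²/(8·1.67×10^-27) · [5²/(80.4 fm)² + 5²/(80.4 fm)²].
Evaluating gives E = 2.54×10^-13 J.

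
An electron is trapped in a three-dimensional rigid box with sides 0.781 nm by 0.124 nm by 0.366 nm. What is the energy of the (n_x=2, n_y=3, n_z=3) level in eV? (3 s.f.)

For a 3D rectangular well E = (h²/8m_e)·Σ n_i²/L_i² = (6.626×10^-34)²/(8·9.109×10^-31) · [2²/(0.781 nm)² + 3²/(0.124 nm)² + 3²/(0.366 nm)²].
Evaluating gives E = 3.971×10^-17 J = 248 eV.

E = 248 eV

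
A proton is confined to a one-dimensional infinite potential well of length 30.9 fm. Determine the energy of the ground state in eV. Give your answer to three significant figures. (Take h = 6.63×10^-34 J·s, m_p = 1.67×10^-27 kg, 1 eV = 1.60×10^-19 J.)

For an infinite well E_n = n²h²/(8m_pL²), so E_1 = h²/(8m_pL²) = (6.63×10^-34)²/(8·1.67×10^-27·(3.09×10^-14 m)²) = 3.446×10^-14 J.
Converting, E_1 = 3.446×10^-14 J / (1.60×10^-19 J/eV) = 2.15×10^5 eV.

E_1 = 2.15×10^5 eV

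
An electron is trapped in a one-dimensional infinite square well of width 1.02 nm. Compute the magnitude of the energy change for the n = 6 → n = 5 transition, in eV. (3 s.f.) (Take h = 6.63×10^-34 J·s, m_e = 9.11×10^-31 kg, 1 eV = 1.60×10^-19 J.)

E_1 = h²/(8m_eL²) = 5.797×10^-20 J.
|ΔE| = |6² − 5²|·E_1 = 11·5.797×10^-20 J = 6.377×10^-19 J = 3.99 eV.

|ΔE| = 3.99 eV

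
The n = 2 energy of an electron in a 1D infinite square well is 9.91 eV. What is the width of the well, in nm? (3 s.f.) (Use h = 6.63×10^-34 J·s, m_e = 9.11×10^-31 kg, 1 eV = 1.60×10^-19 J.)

From E_n = n²h²/(8m_eL²), L = n·h/√(8m_eE_n).
E_2 = 9.91 eV = 1.586×10^-18 J, so L = 2·6.63×10^-34/√(8·9.11×10^-31·1.586×10^-18) = 3.90×10^-10 m = 0.390 nm.

L = 0.390 nm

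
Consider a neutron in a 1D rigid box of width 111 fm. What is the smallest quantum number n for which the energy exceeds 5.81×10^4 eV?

n = 2

E_1 = h²/(8m_nL²) = 2.659×10^-15 J = 1.660×10^4 eV.
Need n² > 5.81×10^4/1.660×10^4 = 3.500, i.e. n > 1.871.
The smallest integer satisfying this is n = 2.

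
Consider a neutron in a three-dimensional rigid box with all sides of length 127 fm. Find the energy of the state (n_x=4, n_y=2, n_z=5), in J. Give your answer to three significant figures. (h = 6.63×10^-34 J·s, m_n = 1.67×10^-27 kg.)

E = 9.18×10^-14 J

For a 3D rectangular well E = (h²/8m_n)·Σ n_i²/L_i² = (6.63×10^-34)²/(8·1.67×10^-27) · [4²/(127 fm)² + 2²/(127 fm)² + 5²/(127 fm)²].
Evaluating gives E = 9.18×10^-14 J.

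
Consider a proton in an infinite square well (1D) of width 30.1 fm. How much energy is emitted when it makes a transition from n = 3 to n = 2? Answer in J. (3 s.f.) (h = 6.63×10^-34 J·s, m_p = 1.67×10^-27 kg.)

|ΔE| = 1.82×10^-13 J

E_1 = h²/(8m_pL²) = 3.632×10^-14 J.
|ΔE| = |3² − 2²|·E_1 = 5·3.632×10^-14 J = 1.82×10^-13 J.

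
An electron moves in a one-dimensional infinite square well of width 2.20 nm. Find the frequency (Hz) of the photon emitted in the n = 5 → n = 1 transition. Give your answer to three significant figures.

E_1 = h²/(8m_eL²) = 1.245×10^-20 J and ΔE = (5² − 1²)E_1 = 2.988×10^-19 J.
f = ΔE/h = 2.988×10^-19/6.626×10^-34 = 4.51×10^14 Hz.

f = 4.51×10^14 Hz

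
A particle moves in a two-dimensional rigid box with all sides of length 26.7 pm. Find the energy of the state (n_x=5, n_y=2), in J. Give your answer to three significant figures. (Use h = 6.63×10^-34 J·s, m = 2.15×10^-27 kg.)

E = 1.04×10^-18 J

For a 2D rectangular well E = (h²/8m)·Σ n_i²/L_i² = (6.63×10^-34)²/(8·2.15×10^-27) · [5²/(26.7 pm)² + 2²/(26.7 pm)²].
Evaluating gives E = 1.04×10^-18 J.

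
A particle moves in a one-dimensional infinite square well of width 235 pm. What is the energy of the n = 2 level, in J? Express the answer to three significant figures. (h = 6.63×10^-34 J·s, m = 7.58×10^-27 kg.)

For an infinite well E_n = n²h²/(8mL²), so E_1 = h²/(8mL²) = (6.63×10^-34)²/(8·7.58×10^-27·(2.35×10^-10 m)²) = 1.313×10^-22 J.
Then E_2 = 2²·E_1 = 4·1.313×10^-22 J = 5.25×10^-22 J.

E_2 = 5.25×10^-22 J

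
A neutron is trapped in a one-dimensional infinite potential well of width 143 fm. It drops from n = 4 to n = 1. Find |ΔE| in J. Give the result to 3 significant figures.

|ΔE| = 2.40×10^-14 J

E_1 = h²/(8m_nL²) = 1.602×10^-15 J.
|ΔE| = |4² − 1²|·E_1 = 15·1.602×10^-15 J = 2.40×10^-14 J.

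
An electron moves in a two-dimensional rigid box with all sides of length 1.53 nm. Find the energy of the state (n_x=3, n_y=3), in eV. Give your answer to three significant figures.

E = 2.89 eV

For a 2D rectangular well E = (h²/8m_e)·Σ n_i²/L_i² = (6.626×10^-34)²/(8·9.109×10^-31) · [3²/(1.53 nm)² + 3²/(1.53 nm)²].
Evaluating gives E = 4.633×10^-19 J = 2.89 eV.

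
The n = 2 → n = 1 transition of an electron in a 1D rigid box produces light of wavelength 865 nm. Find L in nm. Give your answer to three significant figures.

L = 0.887 nm

The photon carries ΔE = hc/λ = 6.626×10^-34·2.998×10^8/8.65×10^-7 m = 2.297×10^-19 J.
Since ΔE = (2² − 1²)E_1, E_1 = 7.657×10^-20 J, and L = h/√(8m_eE_1) = 8.87×10^-10 m = 0.887 nm.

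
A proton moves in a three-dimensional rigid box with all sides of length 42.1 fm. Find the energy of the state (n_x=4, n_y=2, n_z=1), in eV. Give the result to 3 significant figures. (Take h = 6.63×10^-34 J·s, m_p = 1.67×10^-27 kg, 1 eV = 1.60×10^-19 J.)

E = 2.44×10^6 eV

For a 3D rectangular well E = (h²/8m_p)·Σ n_i²/L_i² = (6.63×10^-34)²/(8·1.67×10^-27) · [4²/(42.1 fm)² + 2²/(42.1 fm)² + 1²/(42.1 fm)²].
Evaluating gives E = 3.898×10^-13 J = 2.44×10^6 eV.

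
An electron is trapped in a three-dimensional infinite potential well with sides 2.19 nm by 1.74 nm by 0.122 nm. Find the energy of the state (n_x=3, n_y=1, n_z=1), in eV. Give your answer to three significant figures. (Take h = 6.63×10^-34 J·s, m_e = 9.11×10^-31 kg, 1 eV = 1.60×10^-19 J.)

E = 26.2 eV

For a 3D rectangular well E = (h²/8m_e)·Σ n_i²/L_i² = (6.63×10^-34)²/(8·9.11×10^-31) · [3²/(2.19 nm)² + 1²/(1.74 nm)² + 1²/(0.122 nm)²].
Evaluating gives E = 4.185×10^-18 J = 26.2 eV.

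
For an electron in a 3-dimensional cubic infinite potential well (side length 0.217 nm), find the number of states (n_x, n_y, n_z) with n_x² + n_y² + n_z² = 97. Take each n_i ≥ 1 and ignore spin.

The level has n_x² + n_y² + n_z² = 97. The ordered positive-integer solutions are (5, 6, 6), (6, 5, 6), (6, 6, 5).
That gives 3 states.

degeneracy = 3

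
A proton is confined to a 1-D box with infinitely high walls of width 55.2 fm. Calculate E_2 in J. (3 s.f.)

E_2 = 4.31×10^-14 J

For an infinite well E_n = n²h²/(8m_pL²), so E_1 = h²/(8m_pL²) = (6.626×10^-34)²/(8·1.673×10^-27·(5.52×10^-14 m)²) = 1.077×10^-14 J.
Then E_2 = 2²·E_1 = 4·1.077×10^-14 J = 4.31×10^-14 J.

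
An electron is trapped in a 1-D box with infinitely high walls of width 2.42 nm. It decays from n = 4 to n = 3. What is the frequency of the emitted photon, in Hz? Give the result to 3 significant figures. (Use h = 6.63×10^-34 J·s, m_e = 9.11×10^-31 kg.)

E_1 = h²/(8m_eL²) = 1.030×10^-20 J and ΔE = (4² − 3²)E_1 = 7.210×10^-20 J.
f = ΔE/h = 7.210×10^-20/6.63×10^-34 = 1.09×10^14 Hz.

f = 1.09×10^14 Hz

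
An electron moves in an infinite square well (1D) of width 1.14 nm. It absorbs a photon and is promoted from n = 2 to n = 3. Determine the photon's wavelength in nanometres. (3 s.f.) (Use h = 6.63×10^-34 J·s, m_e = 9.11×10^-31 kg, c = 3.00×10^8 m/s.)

λ = 857 nm

E_1 = h²/(8m_eL²) = 4.641×10^-20 J, so ΔE = (3² − 2²)E_1 = 2.320×10^-19 J.
λ = hc/ΔE = (6.63×10^-34·3.00×10^8)/2.320×10^-19 = 8.57×10^-7 m = 857 nm.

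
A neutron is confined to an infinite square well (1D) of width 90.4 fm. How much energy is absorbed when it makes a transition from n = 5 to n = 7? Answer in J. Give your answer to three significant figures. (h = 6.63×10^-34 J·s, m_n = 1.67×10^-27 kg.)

|ΔE| = 9.66×10^-14 J

E_1 = h²/(8m_nL²) = 4.026×10^-15 J.
|ΔE| = |5² − 7²|·E_1 = 24·4.026×10^-15 J = 9.66×10^-14 J.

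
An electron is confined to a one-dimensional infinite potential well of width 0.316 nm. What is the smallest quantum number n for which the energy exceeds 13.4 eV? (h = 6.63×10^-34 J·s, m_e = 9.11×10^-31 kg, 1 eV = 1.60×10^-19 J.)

n = 2

E_1 = h²/(8m_eL²) = 6.040×10^-19 J = 3.775 eV.
Need n² > 13.4/3.775 = 3.550, i.e. n > 1.884.
The smallest integer satisfying this is n = 2.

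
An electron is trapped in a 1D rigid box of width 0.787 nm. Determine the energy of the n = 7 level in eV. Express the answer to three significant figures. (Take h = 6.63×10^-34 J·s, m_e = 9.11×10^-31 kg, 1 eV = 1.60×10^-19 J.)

For an infinite well E_n = n²h²/(8m_eL²), so E_1 = h²/(8m_eL²) = (6.63×10^-34)²/(8·9.11×10^-31·(7.87×10^-10 m)²) = 9.738×10^-20 J.
Then E_7 = 7²·E_1 = 49·9.738×10^-20 J = 4.772×10^-18 J.
Converting, E_7 = 4.772×10^-18 J / (1.60×10^-19 J/eV) = 29.8 eV.

E_7 = 29.8 eV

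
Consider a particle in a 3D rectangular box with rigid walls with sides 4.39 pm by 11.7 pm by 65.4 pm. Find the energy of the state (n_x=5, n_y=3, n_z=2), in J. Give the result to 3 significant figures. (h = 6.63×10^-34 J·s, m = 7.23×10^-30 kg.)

E = 1.04×10^-14 J

For a 3D rectangular well E = (h²/8m)·Σ n_i²/L_i² = (6.63×10^-34)²/(8·7.23×10^-30) · [5²/(4.39 pm)² + 3²/(11.7 pm)² + 2²/(65.4 pm)²].
Evaluating gives E = 1.04×10^-14 J.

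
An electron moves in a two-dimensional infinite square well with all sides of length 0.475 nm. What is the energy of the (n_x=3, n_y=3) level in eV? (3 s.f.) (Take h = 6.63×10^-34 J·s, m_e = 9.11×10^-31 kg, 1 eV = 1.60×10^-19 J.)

E = 30.1 eV

For a 2D rectangular well E = (h²/8m_e)·Σ n_i²/L_i² = (6.63×10^-34)²/(8·9.11×10^-31) · [3²/(0.475 nm)² + 3²/(0.475 nm)²].
Evaluating gives E = 4.812×10^-18 J = 30.1 eV.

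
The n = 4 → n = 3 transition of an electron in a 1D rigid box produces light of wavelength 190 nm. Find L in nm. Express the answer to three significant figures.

The photon carries ΔE = hc/λ = 6.626×10^-34·2.998×10^8/1.90×10^-7 m = 1.046×10^-18 J.
Since ΔE = (4² − 3²)E_1, E_1 = 1.494×10^-19 J, and L = h/√(8m_eE_1) = 6.35×10^-10 m = 0.635 nm.

L = 0.635 nm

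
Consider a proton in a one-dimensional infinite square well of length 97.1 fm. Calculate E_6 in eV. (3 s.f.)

E_6 = 7.82×10^5 eV

For an infinite well E_n = n²h²/(8m_pL²), so E_1 = h²/(8m_pL²) = (6.626×10^-34)²/(8·1.673×10^-27·(9.71×10^-14 m)²) = 3.479×10^-15 J.
Then E_6 = 6²·E_1 = 36·3.479×10^-15 J = 1.252×10^-13 J.
Converting, E_6 = 1.252×10^-13 J / (1.602×10^-19 J/eV) = 7.82×10^5 eV.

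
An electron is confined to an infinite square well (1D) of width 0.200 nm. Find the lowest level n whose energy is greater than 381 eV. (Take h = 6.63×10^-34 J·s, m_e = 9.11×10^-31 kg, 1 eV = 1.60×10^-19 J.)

E_1 = h²/(8m_eL²) = 1.508×10^-18 J = 9.425 eV.
Need n² > 381/9.425 = 40.42, i.e. n > 6.358.
The smallest integer satisfying this is n = 7.

n = 7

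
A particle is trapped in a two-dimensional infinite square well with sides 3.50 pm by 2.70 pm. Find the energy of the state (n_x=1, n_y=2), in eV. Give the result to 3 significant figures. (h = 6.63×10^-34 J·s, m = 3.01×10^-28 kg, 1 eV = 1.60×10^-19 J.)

E = 719 eV

For a 2D rectangular well E = (h²/8m)·Σ n_i²/L_i² = (6.63×10^-34)²/(8·3.01×10^-28) · [1²/(3.50 pm)² + 2²/(2.70 pm)²].
Evaluating gives E = 1.151×10^-16 J = 719 eV.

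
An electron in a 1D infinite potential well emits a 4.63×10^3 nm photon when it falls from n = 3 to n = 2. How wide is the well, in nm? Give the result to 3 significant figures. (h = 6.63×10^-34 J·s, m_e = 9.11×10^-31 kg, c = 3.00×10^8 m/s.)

L = 2.65 nm

The photon carries ΔE = hc/λ = 6.63×10^-34·3.00×10^8/4.63×10^-6 m = 4.296×10^-20 J.
Since ΔE = (3² − 2²)E_1, E_1 = 8.592×10^-21 J, and L = h/√(8m_eE_1) = 2.65×10^-9 m = 2.65 nm.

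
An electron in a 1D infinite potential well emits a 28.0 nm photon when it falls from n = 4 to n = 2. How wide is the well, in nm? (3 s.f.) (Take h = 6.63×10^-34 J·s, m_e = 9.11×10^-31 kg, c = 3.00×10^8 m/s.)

L = 0.319 nm

The photon carries ΔE = hc/λ = 6.63×10^-34·3.00×10^8/2.80×10^-8 m = 7.104×10^-18 J.
Since ΔE = (4² − 2²)E_1, E_1 = 5.920×10^-19 J, and L = h/√(8m_eE_1) = 3.19×10^-10 m = 0.319 nm.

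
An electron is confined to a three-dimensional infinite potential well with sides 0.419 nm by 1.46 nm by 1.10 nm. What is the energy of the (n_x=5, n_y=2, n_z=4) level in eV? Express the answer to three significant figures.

For a 3D rectangular well E = (h²/8m_e)·Σ n_i²/L_i² = (6.626×10^-34)²/(8·9.109×10^-31) · [5²/(0.419 nm)² + 2²/(1.46 nm)² + 4²/(1.10 nm)²].
Evaluating gives E = 9.489×10^-18 J = 59.2 eV.

E = 59.2 eV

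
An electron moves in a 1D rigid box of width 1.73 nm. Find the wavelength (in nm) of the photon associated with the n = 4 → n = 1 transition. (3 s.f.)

λ = 658 nm

E_1 = h²/(8m_eL²) = 2.013×10^-20 J, so ΔE = (4² − 1²)E_1 = 3.020×10^-19 J.
λ = hc/ΔE = (6.626×10^-34·2.998×10^8)/3.020×10^-19 = 6.58×10^-7 m = 658 nm.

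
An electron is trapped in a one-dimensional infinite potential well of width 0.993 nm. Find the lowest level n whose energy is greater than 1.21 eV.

E_1 = h²/(8m_eL²) = 6.110×10^-20 J = 0.3814 eV.
Need n² > 1.21/0.3814 = 3.173, i.e. n > 1.781.
The smallest integer satisfying this is n = 2.

n = 2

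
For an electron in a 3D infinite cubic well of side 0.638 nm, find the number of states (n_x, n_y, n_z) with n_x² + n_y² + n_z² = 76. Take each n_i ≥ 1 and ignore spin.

The level has n_x² + n_y² + n_z² = 76. The ordered positive-integer solutions are (2, 6, 6), (6, 2, 6), (6, 6, 2).
That gives 3 states.

degeneracy = 3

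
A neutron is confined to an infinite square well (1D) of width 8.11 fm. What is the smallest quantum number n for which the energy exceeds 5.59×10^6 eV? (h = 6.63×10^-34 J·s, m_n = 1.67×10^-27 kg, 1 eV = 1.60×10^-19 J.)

E_1 = h²/(8m_nL²) = 5.002×10^-13 J = 3.126×10^6 eV.
Need n² > 5.59×10^6/3.126×10^6 = 1.788, i.e. n > 1.337.
The smallest integer satisfying this is n = 2.

n = 2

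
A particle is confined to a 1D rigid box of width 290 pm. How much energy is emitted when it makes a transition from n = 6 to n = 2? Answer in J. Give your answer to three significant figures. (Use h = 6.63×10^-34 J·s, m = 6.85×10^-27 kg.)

|ΔE| = 3.05×10^-21 J

E_1 = h²/(8mL²) = 9.538×10^-23 J.
|ΔE| = |6² − 2²|·E_1 = 32·9.538×10^-23 J = 3.05×10^-21 J.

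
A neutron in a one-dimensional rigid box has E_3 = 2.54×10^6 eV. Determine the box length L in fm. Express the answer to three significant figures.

L = 26.9 fm

From E_n = n²h²/(8m_nL²), L = n·h/√(8m_nE_n).
E_3 = 2.54×10^6 eV = 4.069×10^-13 J, so L = 3·6.626×10^-34/√(8·1.675×10^-27·4.069×10^-13) = 2.69×10^-14 m = 26.9 fm.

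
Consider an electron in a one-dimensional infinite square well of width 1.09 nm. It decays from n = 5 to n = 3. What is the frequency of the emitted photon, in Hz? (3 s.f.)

E_1 = h²/(8m_eL²) = 5.071×10^-20 J and ΔE = (5² − 3²)E_1 = 8.114×10^-19 J.
f = ΔE/h = 8.114×10^-19/6.626×10^-34 = 1.22×10^15 Hz.

f = 1.22×10^15 Hz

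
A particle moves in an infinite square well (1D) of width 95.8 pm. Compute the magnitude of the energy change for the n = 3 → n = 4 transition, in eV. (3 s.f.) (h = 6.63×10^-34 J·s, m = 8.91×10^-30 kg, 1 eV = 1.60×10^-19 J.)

E_1 = h²/(8mL²) = 6.719×10^-19 J.
|ΔE| = |3² − 4²|·E_1 = 7·6.719×10^-19 J = 4.703×10^-18 J = 29.4 eV.

|ΔE| = 29.4 eV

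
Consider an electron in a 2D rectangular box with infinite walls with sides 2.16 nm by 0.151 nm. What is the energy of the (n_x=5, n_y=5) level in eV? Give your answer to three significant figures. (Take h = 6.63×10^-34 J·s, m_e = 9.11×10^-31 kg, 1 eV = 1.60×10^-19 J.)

E = 415 eV

For a 2D rectangular well E = (h²/8m_e)·Σ n_i²/L_i² = (6.63×10^-34)²/(8·9.11×10^-31) · [5²/(2.16 nm)² + 5²/(0.151 nm)²].
Evaluating gives E = 6.645×10^-17 J = 415 eV.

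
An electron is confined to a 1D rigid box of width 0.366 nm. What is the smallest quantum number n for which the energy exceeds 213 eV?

n = 9

E_1 = h²/(8m_eL²) = 4.498×10^-19 J = 2.808 eV.
Need n² > 213/2.808 = 75.85, i.e. n > 8.709.
The smallest integer satisfying this is n = 9.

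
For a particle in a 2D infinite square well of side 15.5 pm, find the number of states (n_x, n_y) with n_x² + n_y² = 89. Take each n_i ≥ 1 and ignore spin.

The level has n_x² + n_y² = 89. The ordered positive-integer solutions are (5, 8), (8, 5).
That gives 2 states.

degeneracy = 2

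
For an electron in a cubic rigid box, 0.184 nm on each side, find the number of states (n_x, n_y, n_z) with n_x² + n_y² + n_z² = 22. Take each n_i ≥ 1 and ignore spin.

degeneracy = 3

The level has n_x² + n_y² + n_z² = 22. The ordered positive-integer solutions are (2, 3, 3), (3, 2, 3), (3, 3, 2).
That gives 3 states.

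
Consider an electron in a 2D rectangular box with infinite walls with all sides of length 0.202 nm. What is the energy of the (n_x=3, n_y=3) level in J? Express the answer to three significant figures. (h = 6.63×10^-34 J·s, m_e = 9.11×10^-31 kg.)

E = 2.66×10^-17 J

For a 2D rectangular well E = (h²/8m_e)·Σ n_i²/L_i² = (6.63×10^-34)²/(8·9.11×10^-31) · [3²/(0.202 nm)² + 3²/(0.202 nm)²].
Evaluating gives E = 2.66×10^-17 J.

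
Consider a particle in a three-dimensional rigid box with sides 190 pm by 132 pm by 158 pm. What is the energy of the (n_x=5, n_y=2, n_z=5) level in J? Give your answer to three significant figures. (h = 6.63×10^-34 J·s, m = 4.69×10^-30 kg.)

E = 2.25×10^-17 J

For a 3D rectangular well E = (h²/8m)·Σ n_i²/L_i² = (6.63×10^-34)²/(8·4.69×10^-30) · [5²/(190 pm)² + 2²/(132 pm)² + 5²/(158 pm)²].
Evaluating gives E = 2.25×10^-17 J.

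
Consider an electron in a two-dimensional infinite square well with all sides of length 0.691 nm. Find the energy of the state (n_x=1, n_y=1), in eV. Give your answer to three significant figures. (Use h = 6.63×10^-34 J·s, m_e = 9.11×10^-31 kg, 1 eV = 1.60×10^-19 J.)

For a 2D rectangular well E = (h²/8m_e)·Σ n_i²/L_i² = (6.63×10^-34)²/(8·9.11×10^-31) · [1²/(0.691 nm)² + 1²/(0.691 nm)²].
Evaluating gives E = 2.526×10^-19 J = 1.58 eV.

E = 1.58 eV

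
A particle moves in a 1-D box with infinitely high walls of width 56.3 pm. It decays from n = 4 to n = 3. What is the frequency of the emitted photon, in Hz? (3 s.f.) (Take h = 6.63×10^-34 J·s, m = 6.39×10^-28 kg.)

E_1 = h²/(8mL²) = 2.713×10^-20 J and ΔE = (4² − 3²)E_1 = 1.899×10^-19 J.
f = ΔE/h = 1.899×10^-19/6.63×10^-34 = 2.86×10^14 Hz.

f = 2.86×10^14 Hz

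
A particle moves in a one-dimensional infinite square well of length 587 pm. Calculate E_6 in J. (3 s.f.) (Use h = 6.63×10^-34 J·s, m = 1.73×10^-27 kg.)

E_6 = 3.32×10^-21 J

For an infinite well E_n = n²h²/(8mL²), so E_1 = h²/(8mL²) = (6.63×10^-34)²/(8·1.73×10^-27·(5.87×10^-10 m)²) = 9.218×10^-23 J.
Then E_6 = 6²·E_1 = 36·9.218×10^-23 J = 3.32×10^-21 J.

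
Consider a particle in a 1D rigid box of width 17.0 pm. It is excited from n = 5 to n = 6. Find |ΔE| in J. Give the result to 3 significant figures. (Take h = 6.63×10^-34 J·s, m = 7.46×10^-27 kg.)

|ΔE| = 2.80×10^-19 J

E_1 = h²/(8mL²) = 2.549×10^-20 J.
|ΔE| = |5² − 6²|·E_1 = 11·2.549×10^-20 J = 2.80×10^-19 J.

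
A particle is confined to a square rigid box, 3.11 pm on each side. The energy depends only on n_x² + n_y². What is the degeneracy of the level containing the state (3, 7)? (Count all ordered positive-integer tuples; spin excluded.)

The level has n_x² + n_y² = 58. The ordered positive-integer solutions are (3, 7), (7, 3).
That gives 2 states.

degeneracy = 2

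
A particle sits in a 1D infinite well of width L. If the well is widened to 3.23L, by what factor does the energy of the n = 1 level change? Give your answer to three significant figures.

E_n ∝ 1/L², so the energy scales by 1/3.23² = 0.0959.

0.0959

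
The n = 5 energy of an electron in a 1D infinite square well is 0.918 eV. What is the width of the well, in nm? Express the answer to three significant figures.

From E_n = n²h²/(8m_eL²), L = n·h/√(8m_eE_n).
E_5 = 0.918 eV = 1.471×10^-19 J, so L = 5·6.626×10^-34/√(8·9.109×10^-31·1.471×10^-19) = 3.20×10^-9 m = 3.20 nm.

L = 3.20 nm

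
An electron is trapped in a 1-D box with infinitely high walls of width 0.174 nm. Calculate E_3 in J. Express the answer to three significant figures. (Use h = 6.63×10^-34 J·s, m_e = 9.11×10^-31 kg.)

For an infinite well E_n = n²h²/(8m_eL²), so E_1 = h²/(8m_eL²) = (6.63×10^-34)²/(8·9.11×10^-31·(1.74×10^-10 m)²) = 1.992×10^-18 J.
Then E_3 = 3²·E_1 = 9·1.992×10^-18 J = 1.79×10^-17 J.

E_3 = 1.79×10^-17 J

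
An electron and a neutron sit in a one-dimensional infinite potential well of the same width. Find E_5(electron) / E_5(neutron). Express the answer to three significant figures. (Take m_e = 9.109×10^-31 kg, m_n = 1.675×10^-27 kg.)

E_n ∝ 1/m at fixed n and L, so the ratio is m_n/m_e = 1.675×10^-27/9.109×10^-31 = 1.84×10^3.

1.84×10^3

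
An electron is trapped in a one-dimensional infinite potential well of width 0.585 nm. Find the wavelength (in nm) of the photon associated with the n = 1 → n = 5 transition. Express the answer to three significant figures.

λ = 47.0 nm

E_1 = h²/(8m_eL²) = 1.760×10^-19 J, so ΔE = (5² − 1²)E_1 = 4.224×10^-18 J.
λ = hc/ΔE = (6.626×10^-34·2.998×10^8)/4.224×10^-18 = 4.70×10^-8 m = 47.0 nm.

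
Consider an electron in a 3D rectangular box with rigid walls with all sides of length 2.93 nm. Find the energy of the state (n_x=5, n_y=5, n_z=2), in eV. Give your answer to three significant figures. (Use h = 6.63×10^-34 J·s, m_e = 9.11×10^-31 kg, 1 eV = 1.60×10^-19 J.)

For a 3D rectangular well E = (h²/8m_e)·Σ n_i²/L_i² = (6.63×10^-34)²/(8·9.11×10^-31) · [5²/(2.93 nm)² + 5²/(2.93 nm)² + 2²/(2.93 nm)²].
Evaluating gives E = 3.794×10^-19 J = 2.37 eV.

E = 2.37 eV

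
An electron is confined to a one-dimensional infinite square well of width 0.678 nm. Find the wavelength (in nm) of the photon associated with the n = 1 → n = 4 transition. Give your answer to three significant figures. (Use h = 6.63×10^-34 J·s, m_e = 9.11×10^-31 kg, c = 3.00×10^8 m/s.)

λ = 101 nm

E_1 = h²/(8m_eL²) = 1.312×10^-19 J, so ΔE = (4² − 1²)E_1 = 1.968×10^-18 J.
λ = hc/ΔE = (6.63×10^-34·3.00×10^8)/1.968×10^-18 = 1.01×10^-7 m = 101 nm.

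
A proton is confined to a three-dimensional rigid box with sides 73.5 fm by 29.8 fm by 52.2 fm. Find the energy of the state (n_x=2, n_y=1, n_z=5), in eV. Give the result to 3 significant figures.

For a 3D rectangular well E = (h²/8m_p)·Σ n_i²/L_i² = (6.626×10^-34)²/(8·1.673×10^-27) · [2²/(73.5 fm)² + 1²/(29.8 fm)² + 5²/(52.2 fm)²].
Evaluating gives E = 3.622×10^-13 J = 2.26×10^6 eV.

E = 2.26×10^6 eV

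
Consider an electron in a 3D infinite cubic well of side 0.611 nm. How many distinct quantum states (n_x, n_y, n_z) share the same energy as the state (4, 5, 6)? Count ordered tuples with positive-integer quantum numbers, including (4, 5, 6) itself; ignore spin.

The level has n_x² + n_y² + n_z² = 77. The ordered positive-integer solutions are (2, 3, 8), (2, 8, 3), (3, 2, 8), (3, 8, 2), (4, 5, 6), (4, 6, 5), (5, 4, 6), (5, 6, 4), (6, 4, 5), (6, 5, 4), (8, 2, 3), (8, 3, 2).
That gives 12 states.

degeneracy = 12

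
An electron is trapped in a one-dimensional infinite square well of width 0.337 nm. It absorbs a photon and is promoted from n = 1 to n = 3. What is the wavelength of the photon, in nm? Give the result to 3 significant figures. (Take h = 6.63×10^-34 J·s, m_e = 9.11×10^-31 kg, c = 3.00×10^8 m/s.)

λ = 46.8 nm

E_1 = h²/(8m_eL²) = 5.311×10^-19 J, so ΔE = (3² − 1²)E_1 = 4.249×10^-18 J.
λ = hc/ΔE = (6.63×10^-34·3.00×10^8)/4.249×10^-18 = 4.68×10^-8 m = 46.8 nm.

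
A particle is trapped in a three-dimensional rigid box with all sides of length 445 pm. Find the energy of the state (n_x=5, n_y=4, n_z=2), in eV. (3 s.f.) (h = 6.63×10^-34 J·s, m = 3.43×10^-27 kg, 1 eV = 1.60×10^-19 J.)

For a 3D rectangular well E = (h²/8m)·Σ n_i²/L_i² = (6.63×10^-34)²/(8·3.43×10^-27) · [5²/(445 pm)² + 4²/(445 pm)² + 2²/(445 pm)²].
Evaluating gives E = 3.640×10^-21 J = 0.0228 eV.

E = 0.0228 eV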